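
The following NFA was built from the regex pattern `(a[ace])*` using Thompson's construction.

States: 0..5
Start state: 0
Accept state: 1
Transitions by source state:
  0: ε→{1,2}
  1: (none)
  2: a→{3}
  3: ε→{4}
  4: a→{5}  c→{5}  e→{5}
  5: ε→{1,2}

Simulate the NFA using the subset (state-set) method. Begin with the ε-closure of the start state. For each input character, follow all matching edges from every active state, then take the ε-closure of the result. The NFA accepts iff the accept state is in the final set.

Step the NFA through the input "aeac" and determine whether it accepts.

Answer: ACCEPT

Derivation:
initial (ε-close {0}): {0,1,2}
'a' @ 1: {3,4}
'e' @ 2: {1,2,5}  (accept∈set)
'a' @ 3: {3,4}
'c' @ 4: {1,2,5}  (accept∈set)
final: {1,2,5}; accept 1 in set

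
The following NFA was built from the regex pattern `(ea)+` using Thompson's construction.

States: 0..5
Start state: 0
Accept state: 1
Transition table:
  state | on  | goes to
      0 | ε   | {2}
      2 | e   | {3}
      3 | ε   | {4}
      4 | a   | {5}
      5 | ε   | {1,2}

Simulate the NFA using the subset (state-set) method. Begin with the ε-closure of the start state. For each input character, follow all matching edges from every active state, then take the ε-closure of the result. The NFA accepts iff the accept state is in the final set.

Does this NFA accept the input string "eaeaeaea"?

initial (ε-close {0}): {0,2}
'e' @ 1: {3,4}
'a' @ 2: {1,2,5}  (accept∈set)
'e' @ 3: {3,4}
'a' @ 4: {1,2,5}  (accept∈set)
'e' @ 5: {3,4}
'a' @ 6: {1,2,5}  (accept∈set)
'e' @ 7: {3,4}
'a' @ 8: {1,2,5}  (accept∈set)
end set {1,2,5} — state 1 in

Answer: ACCEPT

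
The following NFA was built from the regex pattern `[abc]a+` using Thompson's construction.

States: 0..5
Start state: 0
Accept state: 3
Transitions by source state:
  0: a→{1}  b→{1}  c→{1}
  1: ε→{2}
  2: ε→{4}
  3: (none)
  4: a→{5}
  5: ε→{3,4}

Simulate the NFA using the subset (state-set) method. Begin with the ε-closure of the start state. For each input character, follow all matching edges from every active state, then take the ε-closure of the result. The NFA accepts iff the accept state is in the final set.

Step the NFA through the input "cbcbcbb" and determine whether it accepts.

Answer: REJECT

Steps:
initial (ε-close {0}): {0}
'c' @ 1: {1,2,4}
'b' @ 2: {}  — dead — no transitions
rest 'cbcbb' ignored (set empty)
after full input: {}  (accept=3 not in)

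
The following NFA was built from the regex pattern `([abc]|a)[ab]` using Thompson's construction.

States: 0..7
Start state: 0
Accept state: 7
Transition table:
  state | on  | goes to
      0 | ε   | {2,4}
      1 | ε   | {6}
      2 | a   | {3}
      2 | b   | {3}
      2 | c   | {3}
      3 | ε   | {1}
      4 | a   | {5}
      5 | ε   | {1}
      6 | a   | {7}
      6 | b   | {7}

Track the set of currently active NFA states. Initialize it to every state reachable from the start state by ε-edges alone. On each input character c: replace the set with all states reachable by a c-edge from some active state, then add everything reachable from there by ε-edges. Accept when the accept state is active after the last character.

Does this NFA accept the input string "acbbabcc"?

Answer: REJECT

Steps:
initial (ε-close {0}): {0,2,4}
'a' @ 1: {1,3,5,6}
'c' @ 2: {}  — no active states
rest 'bbabcc' ignored (set empty)
end set {} — state 7 not in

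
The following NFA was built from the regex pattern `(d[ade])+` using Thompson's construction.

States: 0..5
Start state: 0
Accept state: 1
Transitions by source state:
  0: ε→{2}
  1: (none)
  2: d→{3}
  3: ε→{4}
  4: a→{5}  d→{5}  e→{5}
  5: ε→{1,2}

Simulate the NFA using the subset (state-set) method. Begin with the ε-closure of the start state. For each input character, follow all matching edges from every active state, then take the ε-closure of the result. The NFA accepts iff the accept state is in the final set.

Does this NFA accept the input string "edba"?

initial (ε-close {0}): {0,2}
'e' @ 1: {}  — state set empty
rest 'dba' ignored (set empty)
end set {} — state 1 not in

Answer: REJECT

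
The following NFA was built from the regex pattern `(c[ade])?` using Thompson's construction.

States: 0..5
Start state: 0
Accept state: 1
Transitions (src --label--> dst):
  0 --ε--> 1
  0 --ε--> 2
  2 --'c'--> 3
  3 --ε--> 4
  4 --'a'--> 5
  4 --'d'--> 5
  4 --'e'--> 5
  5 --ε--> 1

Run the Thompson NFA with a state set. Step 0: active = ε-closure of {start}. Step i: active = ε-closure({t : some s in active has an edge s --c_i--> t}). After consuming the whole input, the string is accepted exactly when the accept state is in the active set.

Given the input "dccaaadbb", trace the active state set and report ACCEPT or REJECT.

Answer: REJECT

Steps:
start: ε-closure({0}) = {0,1,2}
'd' @ 1: {}  — no active states
rest 'ccaaadbb' ignored (set empty)
final: {}; accept 1 not in set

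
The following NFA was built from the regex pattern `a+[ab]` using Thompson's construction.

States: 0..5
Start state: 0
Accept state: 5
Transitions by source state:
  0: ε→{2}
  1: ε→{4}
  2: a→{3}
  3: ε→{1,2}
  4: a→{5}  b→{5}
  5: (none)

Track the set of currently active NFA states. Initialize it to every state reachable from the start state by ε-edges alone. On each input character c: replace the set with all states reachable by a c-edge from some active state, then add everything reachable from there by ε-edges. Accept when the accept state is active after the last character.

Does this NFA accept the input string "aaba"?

Answer: REJECT

Derivation:
initial (ε-close {0}): {0,2}
'a' @ 1: {1,2,3,4}
'a' @ 2: {1,2,3,4,5}  (accept∈set)
'b' @ 3: {5}  (accept∈set)
'a' @ 4: {}  — dead — no transitions
after full input: {}  (accept=5 not in)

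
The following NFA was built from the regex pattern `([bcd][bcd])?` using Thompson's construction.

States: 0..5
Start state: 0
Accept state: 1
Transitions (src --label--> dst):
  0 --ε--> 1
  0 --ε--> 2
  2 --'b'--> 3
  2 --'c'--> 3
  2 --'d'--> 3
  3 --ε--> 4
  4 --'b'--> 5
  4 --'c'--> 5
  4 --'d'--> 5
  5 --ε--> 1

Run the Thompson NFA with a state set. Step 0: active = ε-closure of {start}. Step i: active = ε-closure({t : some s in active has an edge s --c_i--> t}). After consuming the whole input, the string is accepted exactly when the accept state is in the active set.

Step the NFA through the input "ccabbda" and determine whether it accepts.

Answer: REJECT

Derivation:
S₀ = ε-closure({0}) = {0,1,2}
'c' @ 1: {3,4}
'c' @ 2: {1,5}  ✓accept
'a' @ 3: {}  — dead — no transitions
rest 'bbda' ignored (set empty)
after full input: {}  (accept=1 not in)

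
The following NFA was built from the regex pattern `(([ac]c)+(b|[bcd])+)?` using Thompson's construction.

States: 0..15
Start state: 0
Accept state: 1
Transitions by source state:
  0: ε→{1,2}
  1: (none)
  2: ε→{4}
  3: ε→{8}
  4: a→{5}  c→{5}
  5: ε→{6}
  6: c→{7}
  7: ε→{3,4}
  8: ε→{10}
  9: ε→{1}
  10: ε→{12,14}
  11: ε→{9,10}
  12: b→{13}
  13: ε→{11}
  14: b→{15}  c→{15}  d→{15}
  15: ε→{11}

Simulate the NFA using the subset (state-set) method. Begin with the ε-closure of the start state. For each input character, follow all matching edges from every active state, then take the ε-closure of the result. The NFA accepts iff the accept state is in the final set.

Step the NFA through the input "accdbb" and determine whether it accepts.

initial (ε-close {0}): {0,1,2,4}
'a' @ 1: {5,6}
'c' @ 2: {3,4,7,8,10,12,14}
'c' @ 3: {1,5,6,9,10,11,12,14,15}  ✓accept
'd' @ 4: {1,9,10,11,12,14,15}  ✓accept
'b' @ 5: {1,9,10,11,12,13,14,15}  ✓accept
'b' @ 6: {1,9,10,11,12,13,14,15}  ✓accept
after full input: {1,9,10,11,12,13,14,15}  (accept=1 in)

Answer: ACCEPT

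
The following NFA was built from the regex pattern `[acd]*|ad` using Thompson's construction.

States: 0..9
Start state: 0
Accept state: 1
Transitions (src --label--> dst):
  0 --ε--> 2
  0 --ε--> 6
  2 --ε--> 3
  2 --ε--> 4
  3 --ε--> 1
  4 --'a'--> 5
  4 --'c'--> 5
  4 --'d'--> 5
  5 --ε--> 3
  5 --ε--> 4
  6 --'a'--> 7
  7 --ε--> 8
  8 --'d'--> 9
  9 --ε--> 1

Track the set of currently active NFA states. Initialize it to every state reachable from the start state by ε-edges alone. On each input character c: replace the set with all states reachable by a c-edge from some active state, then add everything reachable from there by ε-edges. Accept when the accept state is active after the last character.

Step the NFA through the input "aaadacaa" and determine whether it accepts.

Answer: ACCEPT

Steps:
initial (ε-close {0}): {0,1,2,3,4,6}
'a' @ 1: {1,3,4,5,7,8}  ✓accept
'a' @ 2: {1,3,4,5}  ✓accept
'a' @ 3: {1,3,4,5}  ✓accept
'd' @ 4: {1,3,4,5}  ✓accept
'a' @ 5: {1,3,4,5}  ✓accept
'c' @ 6: {1,3,4,5}  ✓accept
'a' @ 7: {1,3,4,5}  ✓accept
'a' @ 8: {1,3,4,5}  ✓accept
final: {1,3,4,5}; accept 1 in set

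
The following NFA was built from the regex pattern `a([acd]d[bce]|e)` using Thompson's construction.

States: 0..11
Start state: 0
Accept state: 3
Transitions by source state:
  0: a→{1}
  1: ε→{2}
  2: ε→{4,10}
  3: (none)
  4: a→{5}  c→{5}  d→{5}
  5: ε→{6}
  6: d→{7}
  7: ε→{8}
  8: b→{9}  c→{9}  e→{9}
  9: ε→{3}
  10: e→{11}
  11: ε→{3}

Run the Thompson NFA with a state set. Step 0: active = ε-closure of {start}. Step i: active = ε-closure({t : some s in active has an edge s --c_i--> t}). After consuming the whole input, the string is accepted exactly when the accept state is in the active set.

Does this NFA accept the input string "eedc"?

initial (ε-close {0}): {0}
'e' @ 1: {}  — no active states
rest 'edc' ignored (set empty)
end set {} — state 3 not in

Answer: REJECT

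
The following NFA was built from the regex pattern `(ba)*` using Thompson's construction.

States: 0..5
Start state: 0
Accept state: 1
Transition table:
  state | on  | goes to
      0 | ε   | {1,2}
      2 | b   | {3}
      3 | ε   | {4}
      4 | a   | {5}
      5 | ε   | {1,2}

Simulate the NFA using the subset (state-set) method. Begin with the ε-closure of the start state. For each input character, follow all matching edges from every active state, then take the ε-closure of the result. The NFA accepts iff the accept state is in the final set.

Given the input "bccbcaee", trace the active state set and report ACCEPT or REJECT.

Answer: REJECT

Steps:
start: ε-closure({0}) = {0,1,2}
'b' @ 1: {3,4}
'c' @ 2: {}  — dead — no transitions
rest 'cbcaee' ignored (set empty)
after full input: {}  (accept=1 not in)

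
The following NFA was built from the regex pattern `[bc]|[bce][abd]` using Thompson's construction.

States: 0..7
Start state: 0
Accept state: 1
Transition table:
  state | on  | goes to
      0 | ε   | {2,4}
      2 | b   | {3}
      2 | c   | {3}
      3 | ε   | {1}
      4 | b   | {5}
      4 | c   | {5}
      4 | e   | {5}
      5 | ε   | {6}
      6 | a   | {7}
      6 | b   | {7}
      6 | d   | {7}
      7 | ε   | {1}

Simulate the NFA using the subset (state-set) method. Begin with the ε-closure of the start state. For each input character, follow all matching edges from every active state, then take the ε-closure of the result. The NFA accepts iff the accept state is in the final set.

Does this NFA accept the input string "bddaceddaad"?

Answer: REJECT

Trace:
S₀ = ε-closure({0}) = {0,2,4}
'b' @ 1: {1,3,5,6}  (accept∈set)
'd' @ 2: {1,7}  (accept∈set)
'd' @ 3: {}  — state set empty
rest 'aceddaad' ignored (set empty)
final: {}; accept 1 not in set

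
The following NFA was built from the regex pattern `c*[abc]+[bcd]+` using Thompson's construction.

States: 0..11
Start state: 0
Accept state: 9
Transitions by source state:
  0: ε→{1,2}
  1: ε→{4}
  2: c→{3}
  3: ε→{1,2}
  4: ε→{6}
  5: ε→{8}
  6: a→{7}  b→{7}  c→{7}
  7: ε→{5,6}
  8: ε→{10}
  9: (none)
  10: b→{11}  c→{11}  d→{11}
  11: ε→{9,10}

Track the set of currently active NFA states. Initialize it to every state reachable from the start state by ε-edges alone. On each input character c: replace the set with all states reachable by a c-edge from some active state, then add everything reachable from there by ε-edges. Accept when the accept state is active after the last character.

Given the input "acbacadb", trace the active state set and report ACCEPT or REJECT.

Answer: ACCEPT

Trace:
S₀ = ε-closure({0}) = {0,1,2,4,6}
'a' @ 1: {5,6,7,8,10}
'c' @ 2: {5,6,7,8,9,10,11}  (accept∈set)
'b' @ 3: {5,6,7,8,9,10,11}  (accept∈set)
'a' @ 4: {5,6,7,8,10}
'c' @ 5: {5,6,7,8,9,10,11}  (accept∈set)
'a' @ 6: {5,6,7,8,10}
'd' @ 7: {9,10,11}  (accept∈set)
'b' @ 8: {9,10,11}  (accept∈set)
final: {9,10,11}; accept 9 in set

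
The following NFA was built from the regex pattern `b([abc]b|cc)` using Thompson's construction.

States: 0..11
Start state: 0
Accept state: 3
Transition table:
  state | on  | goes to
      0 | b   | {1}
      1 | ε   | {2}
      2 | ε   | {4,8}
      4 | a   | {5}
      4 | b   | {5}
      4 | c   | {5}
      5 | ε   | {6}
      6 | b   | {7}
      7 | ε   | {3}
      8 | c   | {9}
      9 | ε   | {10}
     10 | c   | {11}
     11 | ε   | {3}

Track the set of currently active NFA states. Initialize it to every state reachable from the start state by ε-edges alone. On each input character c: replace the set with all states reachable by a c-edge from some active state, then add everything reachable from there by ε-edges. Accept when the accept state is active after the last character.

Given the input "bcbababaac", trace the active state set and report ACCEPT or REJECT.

Answer: REJECT

Steps:
start: ε-closure({0}) = {0}
'b' @ 1: {1,2,4,8}
'c' @ 2: {5,6,9,10}
'b' @ 3: {3,7}  ✓accept
'a' @ 4: {}  — dead — no transitions
rest 'babaac' ignored (set empty)
after full input: {}  (accept=3 not in)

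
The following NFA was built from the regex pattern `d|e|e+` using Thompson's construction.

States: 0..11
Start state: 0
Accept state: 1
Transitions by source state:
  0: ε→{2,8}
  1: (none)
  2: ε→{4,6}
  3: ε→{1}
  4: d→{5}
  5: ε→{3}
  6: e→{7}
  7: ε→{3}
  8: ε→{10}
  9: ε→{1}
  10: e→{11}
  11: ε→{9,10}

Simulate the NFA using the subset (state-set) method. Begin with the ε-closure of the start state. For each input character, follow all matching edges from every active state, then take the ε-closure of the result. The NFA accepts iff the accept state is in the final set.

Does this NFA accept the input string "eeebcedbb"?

initial (ε-close {0}): {0,2,4,6,8,10}
'e' @ 1: {1,3,7,9,10,11}  ✓accept
'e' @ 2: {1,9,10,11}  ✓accept
'e' @ 3: {1,9,10,11}  ✓accept
'b' @ 4: {}  — dead — no transitions
rest 'cedbb' ignored (set empty)
after full input: {}  (accept=1 not in)

Answer: REJECT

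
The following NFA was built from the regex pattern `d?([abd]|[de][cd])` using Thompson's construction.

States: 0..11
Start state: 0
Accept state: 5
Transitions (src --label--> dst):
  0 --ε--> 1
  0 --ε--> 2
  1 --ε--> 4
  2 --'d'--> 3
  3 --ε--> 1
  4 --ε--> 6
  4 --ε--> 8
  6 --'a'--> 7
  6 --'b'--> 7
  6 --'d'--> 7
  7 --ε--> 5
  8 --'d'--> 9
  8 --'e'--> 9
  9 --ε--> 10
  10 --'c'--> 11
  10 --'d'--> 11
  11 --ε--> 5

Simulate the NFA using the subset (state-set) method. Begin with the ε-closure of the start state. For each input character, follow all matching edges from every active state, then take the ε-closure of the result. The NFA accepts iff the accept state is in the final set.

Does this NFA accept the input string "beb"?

Answer: REJECT

Steps:
initial (ε-close {0}): {0,1,2,4,6,8}
'b' @ 1: {5,7}  ✓accept
'e' @ 2: {}  — state set empty
rest 'b' ignored (set empty)
final: {}; accept 5 not in set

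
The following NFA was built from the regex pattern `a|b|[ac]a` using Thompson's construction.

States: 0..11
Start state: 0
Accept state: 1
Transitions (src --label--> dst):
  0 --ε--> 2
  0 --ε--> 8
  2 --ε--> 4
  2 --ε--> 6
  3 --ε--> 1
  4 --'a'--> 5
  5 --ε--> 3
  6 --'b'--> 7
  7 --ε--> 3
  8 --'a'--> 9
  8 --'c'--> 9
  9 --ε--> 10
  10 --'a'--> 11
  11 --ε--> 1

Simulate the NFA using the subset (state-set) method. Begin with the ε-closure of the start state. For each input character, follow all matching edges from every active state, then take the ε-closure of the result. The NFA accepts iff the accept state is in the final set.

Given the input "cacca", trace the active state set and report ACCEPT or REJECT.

Answer: REJECT

Derivation:
start: ε-closure({0}) = {0,2,4,6,8}
'c' @ 1: {9,10}
'a' @ 2: {1,11}  (accept∈set)
'c' @ 3: {}  — dead — no transitions
rest 'ca' ignored (set empty)
end set {} — state 1 not in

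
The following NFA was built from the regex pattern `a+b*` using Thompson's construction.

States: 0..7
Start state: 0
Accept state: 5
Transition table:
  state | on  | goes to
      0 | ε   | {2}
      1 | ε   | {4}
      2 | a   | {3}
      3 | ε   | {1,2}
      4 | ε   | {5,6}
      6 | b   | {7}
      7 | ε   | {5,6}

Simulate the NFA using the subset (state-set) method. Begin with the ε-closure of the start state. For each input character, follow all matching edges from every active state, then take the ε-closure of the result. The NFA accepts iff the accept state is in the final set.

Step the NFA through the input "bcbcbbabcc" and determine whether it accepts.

Answer: REJECT

Derivation:
S₀ = ε-closure({0}) = {0,2}
'b' @ 1: {}  — no active states
rest 'cbcbbabcc' ignored (set empty)
after full input: {}  (accept=5 not in)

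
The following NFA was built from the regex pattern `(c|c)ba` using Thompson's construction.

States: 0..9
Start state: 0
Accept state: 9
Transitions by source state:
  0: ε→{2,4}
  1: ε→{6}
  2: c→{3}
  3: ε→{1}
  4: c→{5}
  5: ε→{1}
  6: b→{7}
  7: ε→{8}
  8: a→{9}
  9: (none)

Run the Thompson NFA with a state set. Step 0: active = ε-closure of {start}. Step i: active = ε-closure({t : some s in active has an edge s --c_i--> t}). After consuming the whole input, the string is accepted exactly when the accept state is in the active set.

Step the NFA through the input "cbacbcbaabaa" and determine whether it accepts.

start: ε-closure({0}) = {0,2,4}
'c' @ 1: {1,3,5,6}
'b' @ 2: {7,8}
'a' @ 3: {9}  [accepting]
'c' @ 4: {}  — dead — no transitions
rest 'bcbaabaa' ignored (set empty)
after full input: {}  (accept=9 not in)

Answer: REJECT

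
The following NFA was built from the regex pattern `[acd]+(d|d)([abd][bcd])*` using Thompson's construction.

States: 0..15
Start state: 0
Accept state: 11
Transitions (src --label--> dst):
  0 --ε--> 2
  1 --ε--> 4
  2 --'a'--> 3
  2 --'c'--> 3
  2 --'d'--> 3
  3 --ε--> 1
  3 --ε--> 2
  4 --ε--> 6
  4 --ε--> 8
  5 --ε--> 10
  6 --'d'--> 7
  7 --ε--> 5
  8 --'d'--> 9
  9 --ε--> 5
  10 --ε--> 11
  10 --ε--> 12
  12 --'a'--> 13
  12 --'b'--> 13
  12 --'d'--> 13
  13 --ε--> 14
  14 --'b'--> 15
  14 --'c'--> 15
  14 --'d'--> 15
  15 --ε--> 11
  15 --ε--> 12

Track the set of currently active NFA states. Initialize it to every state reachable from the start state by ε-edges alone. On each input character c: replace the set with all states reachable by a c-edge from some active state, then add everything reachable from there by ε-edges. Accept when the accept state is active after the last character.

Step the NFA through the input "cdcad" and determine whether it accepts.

S₀ = ε-closure({0}) = {0,2}
'c' @ 1: {1,2,3,4,6,8}
'd' @ 2: {1,2,3,4,5,6,7,8,9,10,11,12}  (accept∈set)
'c' @ 3: {1,2,3,4,6,8}
'a' @ 4: {1,2,3,4,6,8}
'd' @ 5: {1,2,3,4,5,6,7,8,9,10,11,12}  (accept∈set)
end set {1,2,3,4,5,6,7,8,9,10,11,12} — state 11 in

Answer: ACCEPT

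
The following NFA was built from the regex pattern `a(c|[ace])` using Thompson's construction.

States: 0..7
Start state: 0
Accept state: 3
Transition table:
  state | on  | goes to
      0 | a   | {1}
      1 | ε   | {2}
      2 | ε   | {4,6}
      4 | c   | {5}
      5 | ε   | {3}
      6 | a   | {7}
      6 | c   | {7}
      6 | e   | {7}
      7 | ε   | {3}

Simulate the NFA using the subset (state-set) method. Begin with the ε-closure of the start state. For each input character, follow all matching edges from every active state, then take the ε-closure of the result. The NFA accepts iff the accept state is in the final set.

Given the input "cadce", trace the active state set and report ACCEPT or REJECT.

Answer: REJECT

Trace:
initial (ε-close {0}): {0}
'c' @ 1: {}  — no active states
rest 'adce' ignored (set empty)
final: {}; accept 3 not in set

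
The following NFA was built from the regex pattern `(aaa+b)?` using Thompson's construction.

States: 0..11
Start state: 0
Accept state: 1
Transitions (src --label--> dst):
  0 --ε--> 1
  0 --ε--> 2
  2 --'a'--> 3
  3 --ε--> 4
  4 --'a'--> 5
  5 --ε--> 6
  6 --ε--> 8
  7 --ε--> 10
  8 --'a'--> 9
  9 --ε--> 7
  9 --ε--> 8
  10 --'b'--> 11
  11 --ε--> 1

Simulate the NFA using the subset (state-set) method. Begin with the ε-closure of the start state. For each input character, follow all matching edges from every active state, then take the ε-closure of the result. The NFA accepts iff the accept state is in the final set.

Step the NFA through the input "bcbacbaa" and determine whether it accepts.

Answer: REJECT

Trace:
initial (ε-close {0}): {0,1,2}
'b' @ 1: {}  — dead — no transitions
rest 'cbacbaa' ignored (set empty)
final: {}; accept 1 not in set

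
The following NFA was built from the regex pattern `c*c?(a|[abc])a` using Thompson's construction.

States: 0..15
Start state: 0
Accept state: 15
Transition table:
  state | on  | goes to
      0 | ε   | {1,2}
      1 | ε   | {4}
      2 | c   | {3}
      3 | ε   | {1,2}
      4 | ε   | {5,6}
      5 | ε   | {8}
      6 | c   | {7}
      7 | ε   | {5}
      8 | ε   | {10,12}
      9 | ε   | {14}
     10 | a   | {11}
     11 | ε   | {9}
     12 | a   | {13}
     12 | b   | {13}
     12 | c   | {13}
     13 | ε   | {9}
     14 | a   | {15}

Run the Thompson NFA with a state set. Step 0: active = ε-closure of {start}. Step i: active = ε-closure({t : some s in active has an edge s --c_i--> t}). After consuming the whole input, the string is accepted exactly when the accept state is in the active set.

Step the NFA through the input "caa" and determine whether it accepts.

Answer: ACCEPT

Trace:
start: ε-closure({0}) = {0,1,2,4,5,6,8,10,12}
'c' @ 1: {1,2,3,4,5,6,7,8,9,10,12,13,14}
'a' @ 2: {9,11,13,14,15}  [accepting]
'a' @ 3: {15}  [accepting]
end set {15} — state 15 in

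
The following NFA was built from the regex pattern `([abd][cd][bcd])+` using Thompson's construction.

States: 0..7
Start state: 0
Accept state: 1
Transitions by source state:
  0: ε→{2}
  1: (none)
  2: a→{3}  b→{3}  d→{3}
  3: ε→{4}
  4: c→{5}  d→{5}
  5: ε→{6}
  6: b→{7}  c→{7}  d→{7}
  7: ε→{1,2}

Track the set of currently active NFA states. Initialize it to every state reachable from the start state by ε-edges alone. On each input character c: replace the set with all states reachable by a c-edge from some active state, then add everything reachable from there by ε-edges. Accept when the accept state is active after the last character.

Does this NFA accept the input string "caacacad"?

Answer: REJECT

Derivation:
initial (ε-close {0}): {0,2}
'c' @ 1: {}  — no active states
rest 'aacacad' ignored (set empty)
final: {}; accept 1 not in set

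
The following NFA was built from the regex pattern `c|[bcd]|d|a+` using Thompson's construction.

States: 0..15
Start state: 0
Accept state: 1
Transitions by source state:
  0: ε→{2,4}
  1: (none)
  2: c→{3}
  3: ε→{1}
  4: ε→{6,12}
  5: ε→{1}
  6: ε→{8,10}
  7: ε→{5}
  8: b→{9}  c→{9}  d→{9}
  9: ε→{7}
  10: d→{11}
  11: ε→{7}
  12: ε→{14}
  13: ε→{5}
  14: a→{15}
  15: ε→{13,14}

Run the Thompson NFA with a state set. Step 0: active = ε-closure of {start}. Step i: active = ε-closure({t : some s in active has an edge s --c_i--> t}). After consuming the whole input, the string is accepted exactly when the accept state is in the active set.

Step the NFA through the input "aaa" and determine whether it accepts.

Answer: ACCEPT

Steps:
start: ε-closure({0}) = {0,2,4,6,8,10,12,14}
'a' @ 1: {1,5,13,14,15}  ✓accept
'a' @ 2: {1,5,13,14,15}  ✓accept
'a' @ 3: {1,5,13,14,15}  ✓accept
end set {1,5,13,14,15} — state 1 in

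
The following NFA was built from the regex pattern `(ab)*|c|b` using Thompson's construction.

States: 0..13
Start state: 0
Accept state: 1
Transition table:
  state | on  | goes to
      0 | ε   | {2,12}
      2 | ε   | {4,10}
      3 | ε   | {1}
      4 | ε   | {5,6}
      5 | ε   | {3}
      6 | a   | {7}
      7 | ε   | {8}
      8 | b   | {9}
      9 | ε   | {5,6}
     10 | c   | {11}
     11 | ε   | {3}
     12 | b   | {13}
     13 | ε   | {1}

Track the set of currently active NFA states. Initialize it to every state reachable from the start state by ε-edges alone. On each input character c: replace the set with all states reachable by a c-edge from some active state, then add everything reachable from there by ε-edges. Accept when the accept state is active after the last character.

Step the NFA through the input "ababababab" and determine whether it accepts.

S₀ = ε-closure({0}) = {0,1,2,3,4,5,6,10,12}
'a' @ 1: {7,8}
'b' @ 2: {1,3,5,6,9}  (accept∈set)
'a' @ 3: {7,8}
'b' @ 4: {1,3,5,6,9}  (accept∈set)
'a' @ 5: {7,8}
'b' @ 6: {1,3,5,6,9}  (accept∈set)
'a' @ 7: {7,8}
'b' @ 8: {1,3,5,6,9}  (accept∈set)
'a' @ 9: {7,8}
'b' @ 10: {1,3,5,6,9}  (accept∈set)
after full input: {1,3,5,6,9}  (accept=1 in)

Answer: ACCEPT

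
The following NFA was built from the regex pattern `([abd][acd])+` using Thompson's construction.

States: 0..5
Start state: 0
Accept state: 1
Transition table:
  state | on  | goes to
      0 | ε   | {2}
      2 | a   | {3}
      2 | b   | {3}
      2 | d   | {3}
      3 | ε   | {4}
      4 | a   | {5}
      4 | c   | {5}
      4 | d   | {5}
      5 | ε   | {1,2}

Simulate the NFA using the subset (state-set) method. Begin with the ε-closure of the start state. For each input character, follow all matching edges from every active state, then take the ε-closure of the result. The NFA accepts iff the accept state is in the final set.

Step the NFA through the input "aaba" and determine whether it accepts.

Answer: ACCEPT

Derivation:
S₀ = ε-closure({0}) = {0,2}
'a' @ 1: {3,4}
'a' @ 2: {1,2,5}  (accept∈set)
'b' @ 3: {3,4}
'a' @ 4: {1,2,5}  (accept∈set)
final: {1,2,5}; accept 1 in set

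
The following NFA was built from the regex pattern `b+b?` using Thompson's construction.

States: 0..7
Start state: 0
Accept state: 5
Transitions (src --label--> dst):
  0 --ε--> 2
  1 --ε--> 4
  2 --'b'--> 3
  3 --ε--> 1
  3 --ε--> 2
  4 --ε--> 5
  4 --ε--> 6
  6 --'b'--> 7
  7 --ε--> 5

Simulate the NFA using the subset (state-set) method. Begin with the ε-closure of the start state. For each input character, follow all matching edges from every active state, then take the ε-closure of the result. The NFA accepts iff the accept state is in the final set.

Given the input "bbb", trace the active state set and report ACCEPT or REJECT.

Answer: ACCEPT

Derivation:
initial (ε-close {0}): {0,2}
'b' @ 1: {1,2,3,4,5,6}  [accepting]
'b' @ 2: {1,2,3,4,5,6,7}  [accepting]
'b' @ 3: {1,2,3,4,5,6,7}  [accepting]
after full input: {1,2,3,4,5,6,7}  (accept=5 in)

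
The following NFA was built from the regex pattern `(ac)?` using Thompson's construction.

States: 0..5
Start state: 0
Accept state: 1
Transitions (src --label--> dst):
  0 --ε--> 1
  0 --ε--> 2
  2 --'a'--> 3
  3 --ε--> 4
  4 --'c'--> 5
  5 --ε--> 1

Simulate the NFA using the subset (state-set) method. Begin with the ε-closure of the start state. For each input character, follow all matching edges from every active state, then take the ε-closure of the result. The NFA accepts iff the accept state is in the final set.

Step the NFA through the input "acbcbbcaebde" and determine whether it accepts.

Answer: REJECT

Derivation:
initial (ε-close {0}): {0,1,2}
'a' @ 1: {3,4}
'c' @ 2: {1,5}  ✓accept
'b' @ 3: {}  — no active states
rest 'cbbcaebde' ignored (set empty)
final: {}; accept 1 not in set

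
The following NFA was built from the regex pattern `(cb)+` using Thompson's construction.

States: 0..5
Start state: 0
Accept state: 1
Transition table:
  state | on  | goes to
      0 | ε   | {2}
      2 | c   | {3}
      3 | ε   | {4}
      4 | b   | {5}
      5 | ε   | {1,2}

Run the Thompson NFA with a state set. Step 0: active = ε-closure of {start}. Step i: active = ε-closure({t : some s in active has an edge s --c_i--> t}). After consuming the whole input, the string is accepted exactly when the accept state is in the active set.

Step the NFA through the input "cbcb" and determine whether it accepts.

S₀ = ε-closure({0}) = {0,2}
'c' @ 1: {3,4}
'b' @ 2: {1,2,5}  ✓accept
'c' @ 3: {3,4}
'b' @ 4: {1,2,5}  ✓accept
end set {1,2,5} — state 1 in

Answer: ACCEPT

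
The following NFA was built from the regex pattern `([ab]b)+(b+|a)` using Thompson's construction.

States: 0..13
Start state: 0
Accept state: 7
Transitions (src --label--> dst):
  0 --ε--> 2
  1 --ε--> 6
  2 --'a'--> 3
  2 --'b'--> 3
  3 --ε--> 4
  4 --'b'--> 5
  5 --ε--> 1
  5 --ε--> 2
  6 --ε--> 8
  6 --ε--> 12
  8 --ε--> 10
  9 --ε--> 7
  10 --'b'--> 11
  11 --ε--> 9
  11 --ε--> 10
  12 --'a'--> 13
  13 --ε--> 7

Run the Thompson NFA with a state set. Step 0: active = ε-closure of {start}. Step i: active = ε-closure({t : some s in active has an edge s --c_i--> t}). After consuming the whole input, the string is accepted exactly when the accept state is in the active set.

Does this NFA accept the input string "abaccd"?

Answer: REJECT

Derivation:
initial (ε-close {0}): {0,2}
'a' @ 1: {3,4}
'b' @ 2: {1,2,5,6,8,10,12}
'a' @ 3: {3,4,7,13}  (accept∈set)
'c' @ 4: {}  — state set empty
rest 'cd' ignored (set empty)
after full input: {}  (accept=7 not in)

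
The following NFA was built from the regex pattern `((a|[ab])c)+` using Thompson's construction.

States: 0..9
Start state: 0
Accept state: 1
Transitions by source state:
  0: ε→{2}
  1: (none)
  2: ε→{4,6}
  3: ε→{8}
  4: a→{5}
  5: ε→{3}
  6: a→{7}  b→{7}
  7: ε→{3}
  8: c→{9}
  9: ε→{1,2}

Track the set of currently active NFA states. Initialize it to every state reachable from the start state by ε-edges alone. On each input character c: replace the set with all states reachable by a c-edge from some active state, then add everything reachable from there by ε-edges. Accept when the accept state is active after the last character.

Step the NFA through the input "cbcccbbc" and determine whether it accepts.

Answer: REJECT

Derivation:
initial (ε-close {0}): {0,2,4,6}
'c' @ 1: {}  — state set empty
rest 'bcccbbc' ignored (set empty)
end set {} — state 1 not in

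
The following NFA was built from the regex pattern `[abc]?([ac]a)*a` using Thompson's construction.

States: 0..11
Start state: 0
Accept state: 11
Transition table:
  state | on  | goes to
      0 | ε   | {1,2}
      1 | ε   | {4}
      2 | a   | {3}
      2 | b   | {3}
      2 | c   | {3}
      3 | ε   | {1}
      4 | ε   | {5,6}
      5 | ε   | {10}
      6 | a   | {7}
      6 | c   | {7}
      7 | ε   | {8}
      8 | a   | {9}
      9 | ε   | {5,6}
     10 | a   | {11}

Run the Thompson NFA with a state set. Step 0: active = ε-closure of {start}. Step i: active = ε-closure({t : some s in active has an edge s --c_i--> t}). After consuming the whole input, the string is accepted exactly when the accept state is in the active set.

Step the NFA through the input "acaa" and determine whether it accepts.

S₀ = ε-closure({0}) = {0,1,2,4,5,6,10}
'a' @ 1: {1,3,4,5,6,7,8,10,11}  ✓accept
'c' @ 2: {7,8}
'a' @ 3: {5,6,9,10}
'a' @ 4: {7,8,11}  ✓accept
end set {7,8,11} — state 11 in

Answer: ACCEPT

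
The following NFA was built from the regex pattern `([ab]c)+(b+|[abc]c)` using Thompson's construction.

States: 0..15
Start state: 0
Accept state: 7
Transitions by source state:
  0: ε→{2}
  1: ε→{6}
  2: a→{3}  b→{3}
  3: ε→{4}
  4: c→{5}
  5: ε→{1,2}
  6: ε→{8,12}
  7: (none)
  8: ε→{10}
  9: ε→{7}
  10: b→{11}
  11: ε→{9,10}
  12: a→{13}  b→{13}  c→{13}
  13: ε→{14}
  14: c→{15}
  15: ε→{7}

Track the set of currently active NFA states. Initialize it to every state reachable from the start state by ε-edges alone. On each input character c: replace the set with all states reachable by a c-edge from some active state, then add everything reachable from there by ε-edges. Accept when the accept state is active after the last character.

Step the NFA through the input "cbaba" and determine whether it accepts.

S₀ = ε-closure({0}) = {0,2}
'c' @ 1: {}  — state set empty
rest 'baba' ignored (set empty)
end set {} — state 7 not in

Answer: REJECT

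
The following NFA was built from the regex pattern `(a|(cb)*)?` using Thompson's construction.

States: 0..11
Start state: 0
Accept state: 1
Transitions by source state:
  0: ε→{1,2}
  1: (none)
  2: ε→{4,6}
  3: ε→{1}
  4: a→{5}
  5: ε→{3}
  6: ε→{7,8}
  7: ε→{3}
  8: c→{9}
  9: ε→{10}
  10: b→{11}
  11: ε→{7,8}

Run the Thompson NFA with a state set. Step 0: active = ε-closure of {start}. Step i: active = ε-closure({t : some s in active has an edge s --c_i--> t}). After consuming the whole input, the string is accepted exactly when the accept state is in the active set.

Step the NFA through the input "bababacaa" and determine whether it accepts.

S₀ = ε-closure({0}) = {0,1,2,3,4,6,7,8}
'b' @ 1: {}  — state set empty
rest 'ababacaa' ignored (set empty)
end set {} — state 1 not in

Answer: REJECT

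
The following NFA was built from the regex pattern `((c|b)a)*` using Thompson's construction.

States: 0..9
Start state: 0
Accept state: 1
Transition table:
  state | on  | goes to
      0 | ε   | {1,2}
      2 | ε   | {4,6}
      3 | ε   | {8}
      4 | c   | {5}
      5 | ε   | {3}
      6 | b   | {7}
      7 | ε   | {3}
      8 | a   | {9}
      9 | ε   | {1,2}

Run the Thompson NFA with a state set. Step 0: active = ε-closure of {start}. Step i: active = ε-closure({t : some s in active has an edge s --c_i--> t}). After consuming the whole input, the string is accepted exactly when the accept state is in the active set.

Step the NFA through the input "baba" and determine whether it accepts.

Answer: ACCEPT

Steps:
start: ε-closure({0}) = {0,1,2,4,6}
'b' @ 1: {3,7,8}
'a' @ 2: {1,2,4,6,9}  ✓accept
'b' @ 3: {3,7,8}
'a' @ 4: {1,2,4,6,9}  ✓accept
after full input: {1,2,4,6,9}  (accept=1 in)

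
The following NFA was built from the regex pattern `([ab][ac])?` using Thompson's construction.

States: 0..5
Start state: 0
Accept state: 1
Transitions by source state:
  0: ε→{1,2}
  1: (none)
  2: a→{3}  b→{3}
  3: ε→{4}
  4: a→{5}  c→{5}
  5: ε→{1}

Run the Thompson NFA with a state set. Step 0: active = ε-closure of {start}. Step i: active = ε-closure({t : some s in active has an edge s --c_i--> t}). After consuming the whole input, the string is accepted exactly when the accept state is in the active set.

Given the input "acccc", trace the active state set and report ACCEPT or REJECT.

Answer: REJECT

Derivation:
initial (ε-close {0}): {0,1,2}
'a' @ 1: {3,4}
'c' @ 2: {1,5}  (accept∈set)
'c' @ 3: {}  — dead — no transitions
rest 'cc' ignored (set empty)
end set {} — state 1 not in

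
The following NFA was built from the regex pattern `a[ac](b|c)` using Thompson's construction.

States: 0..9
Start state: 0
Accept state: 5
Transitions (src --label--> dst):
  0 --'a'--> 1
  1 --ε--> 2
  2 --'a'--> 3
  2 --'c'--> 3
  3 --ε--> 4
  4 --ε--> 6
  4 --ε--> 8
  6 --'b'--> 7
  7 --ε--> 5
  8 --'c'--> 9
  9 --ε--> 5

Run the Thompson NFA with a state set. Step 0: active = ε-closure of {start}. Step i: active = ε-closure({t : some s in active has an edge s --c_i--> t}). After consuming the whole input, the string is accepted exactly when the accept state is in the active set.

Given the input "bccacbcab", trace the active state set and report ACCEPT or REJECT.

Answer: REJECT

Derivation:
start: ε-closure({0}) = {0}
'b' @ 1: {}  — dead — no transitions
rest 'ccacbcab' ignored (set empty)
after full input: {}  (accept=5 not in)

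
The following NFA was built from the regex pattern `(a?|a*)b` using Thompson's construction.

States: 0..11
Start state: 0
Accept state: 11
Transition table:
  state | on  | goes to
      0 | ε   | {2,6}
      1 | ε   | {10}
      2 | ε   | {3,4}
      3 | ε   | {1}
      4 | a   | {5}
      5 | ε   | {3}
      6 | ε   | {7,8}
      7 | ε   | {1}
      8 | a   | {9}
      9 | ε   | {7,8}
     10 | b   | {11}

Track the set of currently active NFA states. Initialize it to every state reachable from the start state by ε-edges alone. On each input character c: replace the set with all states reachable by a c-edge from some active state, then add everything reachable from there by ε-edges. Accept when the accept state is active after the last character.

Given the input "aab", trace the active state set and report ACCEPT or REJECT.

Answer: ACCEPT

Derivation:
S₀ = ε-closure({0}) = {0,1,2,3,4,6,7,8,10}
'a' @ 1: {1,3,5,7,8,9,10}
'a' @ 2: {1,7,8,9,10}
'b' @ 3: {11}  (accept∈set)
after full input: {11}  (accept=11 in)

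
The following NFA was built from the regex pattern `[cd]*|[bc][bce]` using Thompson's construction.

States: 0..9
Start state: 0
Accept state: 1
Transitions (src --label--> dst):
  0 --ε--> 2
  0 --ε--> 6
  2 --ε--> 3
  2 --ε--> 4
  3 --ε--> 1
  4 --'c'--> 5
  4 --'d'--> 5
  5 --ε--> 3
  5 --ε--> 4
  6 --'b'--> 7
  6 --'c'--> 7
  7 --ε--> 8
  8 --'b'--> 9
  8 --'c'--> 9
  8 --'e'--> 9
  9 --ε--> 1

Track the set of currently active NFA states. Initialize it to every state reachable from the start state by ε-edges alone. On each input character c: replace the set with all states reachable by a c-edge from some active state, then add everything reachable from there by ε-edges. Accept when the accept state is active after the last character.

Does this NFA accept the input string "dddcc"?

Answer: ACCEPT

Steps:
S₀ = ε-closure({0}) = {0,1,2,3,4,6}
'd' @ 1: {1,3,4,5}  ✓accept
'd' @ 2: {1,3,4,5}  ✓accept
'd' @ 3: {1,3,4,5}  ✓accept
'c' @ 4: {1,3,4,5}  ✓accept
'c' @ 5: {1,3,4,5}  ✓accept
final: {1,3,4,5}; accept 1 in set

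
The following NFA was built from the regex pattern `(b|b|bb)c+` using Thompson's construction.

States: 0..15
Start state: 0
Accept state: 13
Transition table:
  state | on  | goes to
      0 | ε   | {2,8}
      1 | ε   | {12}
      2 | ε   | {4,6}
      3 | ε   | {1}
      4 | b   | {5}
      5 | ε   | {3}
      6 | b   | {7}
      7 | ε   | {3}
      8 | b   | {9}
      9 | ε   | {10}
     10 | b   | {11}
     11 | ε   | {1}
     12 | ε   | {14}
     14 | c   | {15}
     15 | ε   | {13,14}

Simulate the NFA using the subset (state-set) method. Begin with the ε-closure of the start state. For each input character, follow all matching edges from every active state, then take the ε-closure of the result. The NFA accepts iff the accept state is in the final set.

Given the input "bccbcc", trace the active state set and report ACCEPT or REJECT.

Answer: REJECT

Steps:
initial (ε-close {0}): {0,2,4,6,8}
'b' @ 1: {1,3,5,7,9,10,12,14}
'c' @ 2: {13,14,15}  (accept∈set)
'c' @ 3: {13,14,15}  (accept∈set)
'b' @ 4: {}  — no active states
rest 'cc' ignored (set empty)
after full input: {}  (accept=13 not in)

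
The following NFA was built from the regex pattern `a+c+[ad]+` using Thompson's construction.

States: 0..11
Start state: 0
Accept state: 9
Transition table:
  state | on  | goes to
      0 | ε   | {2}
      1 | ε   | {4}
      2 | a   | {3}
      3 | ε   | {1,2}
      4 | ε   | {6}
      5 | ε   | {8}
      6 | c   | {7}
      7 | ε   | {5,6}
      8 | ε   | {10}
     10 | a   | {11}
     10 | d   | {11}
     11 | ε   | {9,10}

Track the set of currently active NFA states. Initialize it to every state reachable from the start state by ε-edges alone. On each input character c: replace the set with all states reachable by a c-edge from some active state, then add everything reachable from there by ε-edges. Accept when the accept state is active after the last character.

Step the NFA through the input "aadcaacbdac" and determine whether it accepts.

Answer: REJECT

Derivation:
S₀ = ε-closure({0}) = {0,2}
'a' @ 1: {1,2,3,4,6}
'a' @ 2: {1,2,3,4,6}
'd' @ 3: {}  — dead — no transitions
rest 'caacbdac' ignored (set empty)
end set {} — state 9 not in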